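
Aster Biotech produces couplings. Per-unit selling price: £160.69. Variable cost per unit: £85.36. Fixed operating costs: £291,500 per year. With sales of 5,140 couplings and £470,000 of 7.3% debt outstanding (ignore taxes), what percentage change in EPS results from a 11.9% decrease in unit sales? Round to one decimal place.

Total contribution margin = 5,140 × £75.33 = £387,196.20.
Subtracting fixed costs: EBIT = £387,196.20 − £291,500 = £95,696.20.
After interest of £34,310.00, pre-tax earnings = £61,386.20.
Degree of combined leverage = contribution ÷ (EBIT − I) = £387,196.20 ÷ £61,386.20 = 6.3075.
%ΔEPS = DCL × %ΔSales = 6.3075 × -11.9% = -75.1%.

-75.1%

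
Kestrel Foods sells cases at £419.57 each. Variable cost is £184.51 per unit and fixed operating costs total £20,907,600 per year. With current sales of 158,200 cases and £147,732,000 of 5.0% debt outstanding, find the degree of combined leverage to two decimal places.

4.18

Total contribution margin = 158,200 × £235.06 = £37,186,492.00.
Subtracting fixed costs: EBIT = £37,186,492.00 − £20,907,600 = £16,278,892.00. Interest = £7,386,600.00, so EBIT − I = £8,892,292.00.
DCL = contribution ÷ (EBIT − I) = £37,186,492.00 ÷ £8,892,292.00 = 4.1819.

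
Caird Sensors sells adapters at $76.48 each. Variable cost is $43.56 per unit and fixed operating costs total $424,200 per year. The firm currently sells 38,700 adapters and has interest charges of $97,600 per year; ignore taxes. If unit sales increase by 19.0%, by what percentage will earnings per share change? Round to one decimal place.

At 38,700 units, contribution = 38,700 × $32.92 = $1,274,004.00.
Subtracting fixed costs: EBIT = $1,274,004.00 − $424,200 = $849,804.00.
Interest = $97,600.00, so EBIT − I = $752,204.00.
Degree of combined leverage = contribution ÷ (EBIT − I) = $1,274,004.00 ÷ $752,204.00 = 1.6937.
%ΔEPS = DCL × %ΔSales = 1.6937 × +19.0% = +32.2%.

+32.2%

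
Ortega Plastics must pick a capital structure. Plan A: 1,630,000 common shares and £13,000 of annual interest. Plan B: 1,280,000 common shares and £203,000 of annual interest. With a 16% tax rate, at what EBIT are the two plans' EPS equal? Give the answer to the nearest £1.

Set EPS_A = EPS_B: (EBIT − £13,000)(1 − 0.16) ÷ 1,630,000 = (EBIT − £203,000)(1 − 0.16) ÷ 1,280,000.
Cancelling (1 − t) and cross-multiplying: 1,280,000·(EBIT − 13,000) = 1,630,000·(EBIT − 203,000).
Solving, EBIT = (203,000·1,630,000 − 13,000·1,280,000) / (1,630,000 − 1,280,000) = 314,250,000,000 / 350,000 = 897,857.14.

£897,857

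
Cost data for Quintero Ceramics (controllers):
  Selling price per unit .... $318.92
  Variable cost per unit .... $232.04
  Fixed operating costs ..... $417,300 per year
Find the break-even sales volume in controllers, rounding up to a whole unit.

4,804 controllers

Each unit contributes $318.92 − $232.04 = $86.88.
Break-even Q = $417,300 / $86.88 = 4,803.18 → 4,804 controllers.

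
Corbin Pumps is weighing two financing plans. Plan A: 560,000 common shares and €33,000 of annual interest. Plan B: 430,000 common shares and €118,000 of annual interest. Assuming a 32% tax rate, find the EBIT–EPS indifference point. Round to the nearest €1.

€399,154

Set EPS_A = EPS_B: (EBIT − €33,000)(1 − 0.32) ÷ 560,000 = (EBIT − €118,000)(1 − 0.32) ÷ 430,000.
Cancelling (1 − t) and cross-multiplying: 430,000·(EBIT − 33,000) = 560,000·(EBIT − 118,000).
Solving, EBIT = (118,000·560,000 − 33,000·430,000) / (560,000 − 430,000) = 51,890,000,000 / 130,000 = 399,153.85.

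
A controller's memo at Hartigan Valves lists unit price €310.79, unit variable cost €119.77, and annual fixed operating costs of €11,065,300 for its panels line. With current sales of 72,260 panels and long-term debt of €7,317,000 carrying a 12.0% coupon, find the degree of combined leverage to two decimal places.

7.42

Total contribution margin = 72,260 × €191.02 = €13,803,105.20.
Subtracting fixed costs: EBIT = €13,803,105.20 − €11,065,300 = €2,737,805.20. Interest = €878,040.00.
DOL = €13,803,105.20 ÷ €2,737,805.20 = 5.0417; DFL = €2,737,805.20 ÷ €1,859,765.20 = 1.4721.
Combined leverage = 5.0417 × 1.4721 = 7.4219.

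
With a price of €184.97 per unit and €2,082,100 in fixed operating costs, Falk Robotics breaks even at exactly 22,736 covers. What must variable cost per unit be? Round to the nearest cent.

€93.39

At break-even, FC = Q × (P − VC), so P − VC = €2,082,100 ÷ 22,736 = €91.5772.
Variable cost per unit = €184.97 − €91.5772 = €93.39.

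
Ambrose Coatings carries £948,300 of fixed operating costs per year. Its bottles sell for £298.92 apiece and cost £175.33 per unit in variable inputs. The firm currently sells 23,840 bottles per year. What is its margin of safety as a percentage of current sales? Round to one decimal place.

Unit CM = price − variable cost = £298.92 − £175.33 = £123.59. Break-even units = £948,300 ÷ £123.59 = 7,672.95; break-even revenue = 7,672.95 × £298.92 = £2,293,598.48.
Current sales = 23,840 × £298.92 = £7,126,252.80.
Margin of safety = (£7,126,252.80 − £2,293,598.48) ÷ £7,126,252.80 = 67.8%.

67.8%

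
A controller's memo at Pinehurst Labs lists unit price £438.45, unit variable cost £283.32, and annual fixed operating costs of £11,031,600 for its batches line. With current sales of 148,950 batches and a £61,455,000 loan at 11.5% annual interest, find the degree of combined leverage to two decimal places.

Contribution at this volume is 148,950 × £155.13 = £23,106,613.50.
Operating income = contribution − fixed costs = £23,106,613.50 − £11,031,600 = £12,075,013.50. Interest = £7,067,325.00.
DOL = £23,106,613.50 ÷ £12,075,013.50 = 1.9136; DFL = £12,075,013.50 ÷ £5,007,688.50 = 2.4113.
Combined leverage = 1.9136 × 2.4113 = 4.6143.

4.61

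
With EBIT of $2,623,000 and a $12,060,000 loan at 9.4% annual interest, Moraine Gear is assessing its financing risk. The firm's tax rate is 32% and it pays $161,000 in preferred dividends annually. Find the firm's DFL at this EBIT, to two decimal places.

2.09

Annual interest charges come to $1,133,640.00.
Pre-tax preferred-dividend burden = $161,000 ÷ (1 − 0.32) = $236,764.71.
DFL = EBIT ÷ [EBIT − I − D_p/(1−t)] = $2,623,000 ÷ [$2,623,000 − $1,133,640.00 − $236,764.71] = $2,623,000 ÷ $1,252,595.29 = 2.0941.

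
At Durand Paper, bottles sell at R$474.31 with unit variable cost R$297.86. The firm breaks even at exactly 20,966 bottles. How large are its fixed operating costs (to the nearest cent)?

Contribution margin per unit = R$474.31 − R$297.86 = R$176.45.
Since BE = FC / CM, FC = 20,966 × R$176.45 = R$3,699,450.70.

R$3,699,450.70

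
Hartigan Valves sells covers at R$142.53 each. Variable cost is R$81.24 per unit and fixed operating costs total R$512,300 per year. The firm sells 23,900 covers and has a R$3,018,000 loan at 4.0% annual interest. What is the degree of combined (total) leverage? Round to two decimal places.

Contribution at this volume is 23,900 × R$61.29 = R$1,464,831.00.
Subtracting fixed costs: EBIT = R$1,464,831.00 − R$512,300 = R$952,531.00. Interest = R$120,720.00.
DOL = R$1,464,831.00 ÷ R$952,531.00 = 1.5378; DFL = R$952,531.00 ÷ R$831,811.00 = 1.1451.
Combined leverage = 1.5378 × 1.1451 = 1.7609.

1.76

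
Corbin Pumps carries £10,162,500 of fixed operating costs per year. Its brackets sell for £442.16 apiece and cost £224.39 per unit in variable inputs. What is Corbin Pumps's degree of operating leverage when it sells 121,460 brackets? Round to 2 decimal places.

1.62

Total contribution margin = 121,460 × £217.77 = £26,450,344.20.
Subtracting fixed costs: EBIT = £26,450,344.20 − £10,162,500 = £16,287,844.20.
Degree of operating leverage = £26,450,344.20 / £16,287,844.20 = 1.6239.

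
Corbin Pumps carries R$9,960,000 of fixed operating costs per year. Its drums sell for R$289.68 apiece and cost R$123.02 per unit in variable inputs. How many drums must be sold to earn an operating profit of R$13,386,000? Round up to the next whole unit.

140,082 drums

Each unit contributes R$289.68 − R$123.02 = R$166.66.
Need Q such that Q × R$166.66 − R$9,960,000 = R$13,386,000, i.e. Q = R$23,346,000 / R$166.66 = 140,081.60 → 140,082.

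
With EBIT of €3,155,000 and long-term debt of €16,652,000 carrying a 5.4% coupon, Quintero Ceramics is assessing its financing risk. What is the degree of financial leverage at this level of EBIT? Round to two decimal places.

Annual interest charges come to €899,208.00.
DFL = EBIT ÷ (EBIT − I) = €3,155,000 ÷ (€3,155,000 − €899,208.00) = €3,155,000 ÷ €2,255,792.00 = 1.3986.

1.40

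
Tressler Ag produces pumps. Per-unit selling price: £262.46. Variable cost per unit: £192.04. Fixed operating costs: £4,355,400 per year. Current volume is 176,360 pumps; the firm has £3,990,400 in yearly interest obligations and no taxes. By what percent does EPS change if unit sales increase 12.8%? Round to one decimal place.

+39.0%

Contribution at this volume is 176,360 × £70.42 = £12,419,271.20.
EBIT = £12,419,271.20 − £4,355,400 = £8,063,871.20.
After interest of £3,990,400.00, pre-tax earnings = £4,073,471.20.
Degree of combined leverage = contribution ÷ (EBIT − I) = £12,419,271.20 ÷ £4,073,471.20 = 3.0488.
EPS therefore changes by 3.0488 × (+12.8%) = +39.0%.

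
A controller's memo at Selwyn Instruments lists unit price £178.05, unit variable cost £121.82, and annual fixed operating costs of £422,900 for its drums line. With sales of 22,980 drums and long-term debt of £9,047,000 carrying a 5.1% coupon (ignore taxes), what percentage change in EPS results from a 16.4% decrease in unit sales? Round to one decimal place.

-52.0%

Contribution at this volume is 22,980 × £56.23 = £1,292,165.40.
EBIT = £1,292,165.40 − £422,900 = £869,265.40.
Interest = £461,397.00, so EBIT − I = £407,868.40.
DCL = total CM / (EBIT − I) = £1,292,165.40 / £407,868.40 = 3.1681.
%ΔEPS = DCL × %ΔSales = 3.1681 × -16.4% = -52.0%.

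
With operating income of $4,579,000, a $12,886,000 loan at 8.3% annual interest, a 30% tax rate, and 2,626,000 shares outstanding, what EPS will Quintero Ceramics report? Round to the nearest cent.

Interest = $1,069,538.00, so EBT = $4,579,000 − $1,069,538.00 = $3,509,462.00.
Net income = $3,509,462.00 × (1 − 0.30) = $2,456,623.40.
EPS = $2,456,623.40 ÷ 2,626,000 = $0.94.

$0.94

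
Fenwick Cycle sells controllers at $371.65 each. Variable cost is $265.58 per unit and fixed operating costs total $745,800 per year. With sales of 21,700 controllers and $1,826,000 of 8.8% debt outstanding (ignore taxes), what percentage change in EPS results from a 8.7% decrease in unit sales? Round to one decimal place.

At 21,700 units, contribution = 21,700 × $106.07 = $2,301,719.00.
EBIT = $2,301,719.00 − $745,800 = $1,555,919.00.
After interest of $160,688.00, pre-tax earnings = $1,395,231.00.
DCL = total CM / (EBIT − I) = $2,301,719.00 / $1,395,231.00 = 1.6497.
EPS therefore changes by 1.6497 × (-8.7%) = -14.4%.

-14.4%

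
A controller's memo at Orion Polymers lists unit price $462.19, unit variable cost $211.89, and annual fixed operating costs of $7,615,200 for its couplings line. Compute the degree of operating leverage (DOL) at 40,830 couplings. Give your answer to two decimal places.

Contribution at this volume is 40,830 × $250.30 = $10,219,749.00.
EBIT = $10,219,749.00 − $7,615,200 = $2,604,549.00.
Degree of operating leverage = $10,219,749.00 / $2,604,549.00 = 3.9238.

3.92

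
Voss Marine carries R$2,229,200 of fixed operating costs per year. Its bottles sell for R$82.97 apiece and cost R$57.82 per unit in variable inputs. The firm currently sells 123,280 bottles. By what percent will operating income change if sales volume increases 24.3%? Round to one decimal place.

+86.5%

Total contribution margin = 123,280 × R$25.15 = R$3,100,492.00.
Operating income = contribution − fixed costs = R$3,100,492.00 − R$2,229,200 = R$871,292.00.
DOL = contribution ÷ EBIT = R$3,100,492.00 ÷ R$871,292.00 = 3.5585.
Operating income changes by 3.5585 × +24.3% = +86.5%.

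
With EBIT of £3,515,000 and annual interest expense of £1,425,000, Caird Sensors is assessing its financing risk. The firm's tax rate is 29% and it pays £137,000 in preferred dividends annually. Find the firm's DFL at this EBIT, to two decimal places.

Interest = £1,425,000.00.
Pre-tax preferred-dividend burden = £137,000 ÷ (1 − 0.29) = £192,957.75.
DFL = EBIT ÷ [EBIT − I − D_p/(1−t)] = £3,515,000 ÷ [£3,515,000 − £1,425,000.00 − £192,957.75] = £3,515,000 ÷ £1,897,042.25 = 1.8529.

1.85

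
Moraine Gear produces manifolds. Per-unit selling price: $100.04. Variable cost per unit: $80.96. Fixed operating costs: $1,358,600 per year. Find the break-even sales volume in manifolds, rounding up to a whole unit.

71,206 manifolds

Each unit contributes $100.04 − $80.96 = $19.08.
Units to break even: $1,358,600 ÷ $19.08 = 71,205.45, rounded up to 71,206.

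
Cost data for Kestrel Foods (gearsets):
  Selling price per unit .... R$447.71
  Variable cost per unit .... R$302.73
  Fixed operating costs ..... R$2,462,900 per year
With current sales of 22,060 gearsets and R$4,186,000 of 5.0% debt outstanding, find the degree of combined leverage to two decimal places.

6.08

At 22,060 units, contribution = 22,060 × R$144.98 = R$3,198,258.80.
Subtracting fixed costs: EBIT = R$3,198,258.80 − R$2,462,900 = R$735,358.80. Interest = R$209,300.00, so EBIT − I = R$526,058.80.
Degree of total leverage = total CM / (EBIT − interest) = R$3,198,258.80 / R$526,058.80 = 6.0797.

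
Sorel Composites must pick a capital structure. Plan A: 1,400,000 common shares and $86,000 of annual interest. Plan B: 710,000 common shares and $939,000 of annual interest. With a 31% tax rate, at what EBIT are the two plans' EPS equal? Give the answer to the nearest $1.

At indifference, (EBIT − 86,000)(1 − t)/1,400,000 = (EBIT − 939,000)(1 − t)/710,000.
The (1 − t) factor cancels: (EBIT − 86,000) × 710,000 = (EBIT − 939,000) × 1,400,000.
EBIT × (1,400,000 − 710,000) = 939,000 × 1,400,000 − 86,000 × 710,000 = 1,253,540,000,000, so EBIT = 1,253,540,000,000 ÷ 690,000 = 1,816,724.64.

$1,816,725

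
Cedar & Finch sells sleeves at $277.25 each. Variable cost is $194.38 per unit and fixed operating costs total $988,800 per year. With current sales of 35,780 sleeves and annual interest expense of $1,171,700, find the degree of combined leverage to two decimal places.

3.69

Total contribution margin = 35,780 × $82.87 = $2,965,088.60.
Subtracting fixed costs: EBIT = $2,965,088.60 − $988,800 = $1,976,288.60. Interest = $1,171,700.00.
DOL = $2,965,088.60 ÷ $1,976,288.60 = 1.5003; DFL = $1,976,288.60 ÷ $804,588.60 = 2.4563.
DCL = DOL × DFL = 1.5003 × 2.4563 = 3.6852.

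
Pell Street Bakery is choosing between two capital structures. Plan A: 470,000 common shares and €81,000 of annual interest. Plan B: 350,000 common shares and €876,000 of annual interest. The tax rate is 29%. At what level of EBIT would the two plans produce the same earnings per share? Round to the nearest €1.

€3,194,750

Set EPS_A = EPS_B: (EBIT − €81,000)(1 − 0.29) ÷ 470,000 = (EBIT − €876,000)(1 − 0.29) ÷ 350,000.
The (1 − t) factor cancels: (EBIT − 81,000) × 350,000 = (EBIT − 876,000) × 470,000.
Solving, EBIT = (876,000·470,000 − 81,000·350,000) / (470,000 − 350,000) = 383,370,000,000 / 120,000 = 3,194,750.00.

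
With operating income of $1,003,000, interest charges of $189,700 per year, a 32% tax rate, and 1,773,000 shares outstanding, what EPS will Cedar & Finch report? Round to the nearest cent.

$0.31

Pre-tax income = $1,003,000 − $189,700.00 = $813,300.00.
Net income = $813,300.00 × (1 − 0.32) = $553,044.00.
EPS = $553,044.00 ÷ 1,773,000 = $0.31.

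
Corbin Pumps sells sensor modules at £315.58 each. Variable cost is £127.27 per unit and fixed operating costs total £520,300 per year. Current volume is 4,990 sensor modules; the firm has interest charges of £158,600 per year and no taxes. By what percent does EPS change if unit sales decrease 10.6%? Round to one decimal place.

At 4,990 units, contribution = 4,990 × £188.31 = £939,666.90.
Subtracting fixed costs: EBIT = £939,666.90 − £520,300 = £419,366.90.
After interest of £158,600.00, pre-tax earnings = £260,766.90.
DCL = total CM / (EBIT − I) = £939,666.90 / £260,766.90 = 3.6035.
EPS therefore changes by 3.6035 × (-10.6%) = -38.2%.

-38.2%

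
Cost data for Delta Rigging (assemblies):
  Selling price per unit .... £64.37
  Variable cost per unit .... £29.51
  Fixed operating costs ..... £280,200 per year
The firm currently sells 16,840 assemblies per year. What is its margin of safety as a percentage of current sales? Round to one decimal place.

52.3%

Unit CM = price − variable cost = £64.37 − £29.51 = £34.86. Break-even units = £280,200 ÷ £34.86 = 8,037.87; break-even revenue = 8,037.87 × £64.37 = £517,397.42.
Current sales = 16,840 × £64.37 = £1,083,990.80.
Margin of safety = (£1,083,990.80 − £517,397.42) ÷ £1,083,990.80 = 52.3%.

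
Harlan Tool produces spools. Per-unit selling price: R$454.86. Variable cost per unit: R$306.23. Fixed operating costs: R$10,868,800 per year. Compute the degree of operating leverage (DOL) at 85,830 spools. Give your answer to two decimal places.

6.76

At 85,830 units, contribution = 85,830 × R$148.63 = R$12,756,912.90.
EBIT = R$12,756,912.90 − R$10,868,800 = R$1,888,112.90.
DOL = contribution ÷ EBIT = R$12,756,912.90 ÷ R$1,888,112.90 = 6.7564.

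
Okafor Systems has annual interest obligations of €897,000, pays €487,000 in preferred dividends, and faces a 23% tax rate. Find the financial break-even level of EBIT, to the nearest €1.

€1,529,468

Grossing the preferred dividend up to pre-tax terms: €487,000 / (1 − 0.23) = €632,467.53.
Financial break-even EBIT = interest + D_p ÷ (1 − t) = €897,000 + €632,467.53 = €1,529,467.53.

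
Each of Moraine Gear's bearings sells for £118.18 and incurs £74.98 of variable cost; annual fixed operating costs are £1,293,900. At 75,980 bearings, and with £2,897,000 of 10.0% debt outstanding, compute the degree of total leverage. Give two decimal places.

At 75,980 units, contribution = 75,980 × £43.20 = £3,282,336.00.
EBIT = £3,282,336.00 − £1,293,900 = £1,988,436.00. Interest = £289,700.00.
DOL = £3,282,336.00 ÷ £1,988,436.00 = 1.6507; DFL = £1,988,436.00 ÷ £1,698,736.00 = 1.1705.
Combined leverage = 1.6507 × 1.1705 = 1.9321.

1.93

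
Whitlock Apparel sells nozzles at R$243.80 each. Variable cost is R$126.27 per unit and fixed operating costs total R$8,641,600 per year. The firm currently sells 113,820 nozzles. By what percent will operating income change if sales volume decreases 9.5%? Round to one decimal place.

-26.8%

At 113,820 units, contribution = 113,820 × R$117.53 = R$13,377,264.60.
EBIT = R$13,377,264.60 − R$8,641,600 = R$4,735,664.60.
So DOL = total CM / EBIT = R$13,377,264.60 / R$4,735,664.60 = 2.8248.
Operating income changes by 2.8248 × -9.5% = -26.8%.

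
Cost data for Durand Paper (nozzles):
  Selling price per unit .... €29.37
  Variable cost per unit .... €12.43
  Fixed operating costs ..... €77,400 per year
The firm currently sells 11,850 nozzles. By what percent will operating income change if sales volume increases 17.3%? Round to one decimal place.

+28.2%

At 11,850 units, contribution = 11,850 × €16.94 = €200,739.00.
EBIT = €200,739.00 − €77,400 = €123,339.00.
So DOL = total CM / EBIT = €200,739.00 / €123,339.00 = 1.6275.
%ΔEBIT = DOL × %ΔSales = 1.6275 × +17.3% = +28.2%.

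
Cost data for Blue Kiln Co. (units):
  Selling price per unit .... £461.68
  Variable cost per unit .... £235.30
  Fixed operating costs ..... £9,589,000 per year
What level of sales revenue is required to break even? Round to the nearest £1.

£19,555,833

CM per unit = £461.68 − £235.30 = £226.38; CM ratio = £226.38 / £461.68 = 0.4903.
Break-even sales = FC ÷ CM ratio = £9,589,000 × £461.68 / £226.38 = £19,555,833.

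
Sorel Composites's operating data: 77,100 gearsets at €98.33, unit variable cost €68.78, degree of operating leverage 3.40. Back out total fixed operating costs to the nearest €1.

Contribution at this volume is 77,100 × €29.55 = €2,278,305.00.
DOL = contribution / EBIT, so EBIT = €2,278,305.00 / 3.40 = €670,089.71.
And FC = contribution − EBIT = €2,278,305.00 − €670,089.71 = €1,608,215.

€1,608,215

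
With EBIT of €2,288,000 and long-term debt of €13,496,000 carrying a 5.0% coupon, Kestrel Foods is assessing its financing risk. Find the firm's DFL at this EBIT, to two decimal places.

1.42

Annual interest charges come to €674,800.00.
DFL = EBIT ÷ (EBIT − I) = €2,288,000 ÷ (€2,288,000 − €674,800.00) = €2,288,000 ÷ €1,613,200.00 = 1.4183.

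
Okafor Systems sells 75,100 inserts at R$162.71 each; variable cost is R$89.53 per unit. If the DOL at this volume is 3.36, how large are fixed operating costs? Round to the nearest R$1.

R$3,860,158

Total contribution margin = 75,100 × R$73.18 = R$5,495,818.00.
DOL = contribution / EBIT, so EBIT = R$5,495,818.00 / 3.36 = R$1,635,660.12.
And FC = contribution − EBIT = R$5,495,818.00 − R$1,635,660.12 = R$3,860,158.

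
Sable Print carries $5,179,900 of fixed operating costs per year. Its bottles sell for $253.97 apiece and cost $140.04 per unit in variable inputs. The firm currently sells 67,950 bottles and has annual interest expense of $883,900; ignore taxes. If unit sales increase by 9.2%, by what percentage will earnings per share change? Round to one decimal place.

At 67,950 units, contribution = 67,950 × $113.93 = $7,741,543.50.
Operating income = contribution − fixed costs = $7,741,543.50 − $5,179,900 = $2,561,643.50.
After interest of $883,900.00, pre-tax earnings = $1,677,743.50.
DCL = total CM / (EBIT − I) = $7,741,543.50 / $1,677,743.50 = 4.6143.
%ΔEPS = DCL × %ΔSales = 4.6143 × +9.2% = +42.5%.

+42.5%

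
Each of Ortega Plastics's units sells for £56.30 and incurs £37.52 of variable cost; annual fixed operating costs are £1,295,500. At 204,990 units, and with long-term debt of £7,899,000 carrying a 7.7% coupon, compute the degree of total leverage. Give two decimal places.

1.98

Contribution at this volume is 204,990 × £18.78 = £3,849,712.20.
Subtracting fixed costs: EBIT = £3,849,712.20 − £1,295,500 = £2,554,212.20. Interest = £608,223.00, so EBIT − I = £1,945,989.20.
Degree of total leverage = total CM / (EBIT − interest) = £3,849,712.20 / £1,945,989.20 = 1.9783.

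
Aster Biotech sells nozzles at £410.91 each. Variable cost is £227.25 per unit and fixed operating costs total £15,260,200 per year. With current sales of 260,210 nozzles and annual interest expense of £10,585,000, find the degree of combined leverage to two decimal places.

2.18

Contribution at this volume is 260,210 × £183.66 = £47,790,168.60.
Operating income = contribution − fixed costs = £47,790,168.60 − £15,260,200 = £32,529,968.60. Interest = £10,585,000.00.
DOL = £47,790,168.60 ÷ £32,529,968.60 = 1.4691; DFL = £32,529,968.60 ÷ £21,944,968.60 = 1.4823.
DCL = DOL × DFL = 1.4691 × 1.4823 = 2.1776.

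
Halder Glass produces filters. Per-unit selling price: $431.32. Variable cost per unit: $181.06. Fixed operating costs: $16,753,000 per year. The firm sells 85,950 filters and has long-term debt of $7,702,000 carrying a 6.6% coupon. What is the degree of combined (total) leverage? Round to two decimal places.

5.06

At 85,950 units, contribution = 85,950 × $250.26 = $21,509,847.00.
Subtracting fixed costs: EBIT = $21,509,847.00 − $16,753,000 = $4,756,847.00. Interest = $508,332.00, so EBIT − I = $4,248,515.00.
DCL = contribution ÷ (EBIT − I) = $21,509,847.00 ÷ $4,248,515.00 = 5.0629.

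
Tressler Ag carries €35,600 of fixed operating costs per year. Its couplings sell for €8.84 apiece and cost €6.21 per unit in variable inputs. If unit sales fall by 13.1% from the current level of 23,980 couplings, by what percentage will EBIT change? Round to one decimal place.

At 23,980 units, contribution = 23,980 × €2.63 = €63,067.40.
EBIT = €63,067.40 − €35,600 = €27,467.40.
DOL = contribution ÷ EBIT = €63,067.40 ÷ €27,467.40 = 2.2961.
Operating income changes by 2.2961 × -13.1% = -30.1%.

-30.1%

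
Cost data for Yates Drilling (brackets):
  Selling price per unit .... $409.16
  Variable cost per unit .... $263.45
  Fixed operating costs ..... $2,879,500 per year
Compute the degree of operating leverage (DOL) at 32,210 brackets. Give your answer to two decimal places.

2.59

At 32,210 units, contribution = 32,210 × $145.71 = $4,693,319.10.
EBIT = $4,693,319.10 − $2,879,500 = $1,813,819.10.
DOL = contribution ÷ EBIT = $4,693,319.10 ÷ $1,813,819.10 = 2.5875.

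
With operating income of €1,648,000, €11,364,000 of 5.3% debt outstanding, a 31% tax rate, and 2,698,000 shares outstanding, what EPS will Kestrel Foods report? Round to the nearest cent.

€0.27

Pre-tax income = €1,648,000 − €602,292.00 = €1,045,708.00.
After tax at 31%: net income = €1,045,708.00 × 0.69 = €721,538.52.
Per share: €721,538.52 / 2,698,000 shares = €0.27.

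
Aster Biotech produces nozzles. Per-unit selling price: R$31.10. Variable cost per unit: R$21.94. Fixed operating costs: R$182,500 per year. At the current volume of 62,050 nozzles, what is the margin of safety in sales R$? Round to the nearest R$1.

R$1,310,132

Unit CM = price − variable cost = R$31.10 − R$21.94 = R$9.16. Break-even units = R$182,500 ÷ R$9.16 = 19,923.58; break-even revenue = 19,923.58 × R$31.10 = R$619,623.36.
Actual sales revenue = 62,050 × R$31.10 = R$1,929,755.00.
Margin of safety = R$1,929,755.00 − R$619,623.36 = R$1,310,132.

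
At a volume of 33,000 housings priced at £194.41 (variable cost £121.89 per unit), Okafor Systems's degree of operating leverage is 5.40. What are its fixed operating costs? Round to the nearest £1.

Contribution at this volume is 33,000 × £72.52 = £2,393,160.00.
Since DOL = CM ÷ EBIT, EBIT = £2,393,160.00 ÷ 5.40 = £443,177.78.
Fixed costs = CM − EBIT = £2,393,160.00 − £443,177.78 = £1,949,982.

£1,949,982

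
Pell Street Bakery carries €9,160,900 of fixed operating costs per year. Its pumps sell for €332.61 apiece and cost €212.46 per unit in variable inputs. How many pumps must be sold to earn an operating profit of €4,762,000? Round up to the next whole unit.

Contribution margin per unit = €332.61 − €212.46 = €120.15.
Units = (FC + target) / CM = (€9,160,900 + €4,762,000) / €120.15 = 115,879.32, so 115,880 pumps.

115,880 pumps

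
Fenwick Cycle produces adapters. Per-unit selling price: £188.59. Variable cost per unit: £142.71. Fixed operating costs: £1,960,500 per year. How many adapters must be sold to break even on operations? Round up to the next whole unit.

Each unit contributes £188.59 − £142.71 = £45.88.
Units to break even: £1,960,500 ÷ £45.88 = 42,731.04, rounded up to 42,732.

42,732 adapters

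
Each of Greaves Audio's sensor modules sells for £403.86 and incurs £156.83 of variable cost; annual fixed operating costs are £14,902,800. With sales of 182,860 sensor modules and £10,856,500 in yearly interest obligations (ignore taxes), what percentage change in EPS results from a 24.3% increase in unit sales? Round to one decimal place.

+56.5%

Contribution at this volume is 182,860 × £247.03 = £45,171,905.80.
Operating income = contribution − fixed costs = £45,171,905.80 − £14,902,800 = £30,269,105.80.
Interest = £10,856,500.00, so EBIT − I = £19,412,605.80.
DCL = total CM / (EBIT − I) = £45,171,905.80 / £19,412,605.80 = 2.3269.
EPS therefore changes by 2.3269 × (+24.3%) = +56.5%.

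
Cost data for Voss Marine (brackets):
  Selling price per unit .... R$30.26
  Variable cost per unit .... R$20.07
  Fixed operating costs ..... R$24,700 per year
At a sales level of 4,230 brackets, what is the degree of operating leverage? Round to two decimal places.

At 4,230 units, contribution = 4,230 × R$10.19 = R$43,103.70.
EBIT = R$43,103.70 − R$24,700 = R$18,403.70.
So DOL = total CM / EBIT = R$43,103.70 / R$18,403.70 = 2.3421.

2.34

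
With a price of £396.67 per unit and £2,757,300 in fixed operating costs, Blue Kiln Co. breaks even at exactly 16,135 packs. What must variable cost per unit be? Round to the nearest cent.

Contribution per unit must be FC / Q = £2,757,300 / 16,135 = £170.8894.
Variable cost per unit = £396.67 − £170.8894 = £225.78.

£225.78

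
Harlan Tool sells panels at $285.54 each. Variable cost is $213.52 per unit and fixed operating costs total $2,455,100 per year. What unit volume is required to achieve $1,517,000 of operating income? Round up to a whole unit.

55,153 panels

Contribution margin per unit = $285.54 − $213.52 = $72.02.
Required volume = (fixed costs + target profit) ÷ CM = ($2,455,100 + $1,517,000) ÷ $72.02 = 55,152.74, so 55,153 panels.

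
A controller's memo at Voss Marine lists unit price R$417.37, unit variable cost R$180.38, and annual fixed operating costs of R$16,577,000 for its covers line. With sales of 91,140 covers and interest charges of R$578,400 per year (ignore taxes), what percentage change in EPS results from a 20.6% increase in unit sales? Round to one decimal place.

Contribution at this volume is 91,140 × R$236.99 = R$21,599,268.60.
EBIT = R$21,599,268.60 − R$16,577,000 = R$5,022,268.60.
Interest = R$578,400.00, so EBIT − I = R$4,443,868.60.
DCL = total CM / (EBIT − I) = R$21,599,268.60 / R$4,443,868.60 = 4.8605.
EPS therefore changes by 4.8605 × (+20.6%) = +100.1%.

+100.1%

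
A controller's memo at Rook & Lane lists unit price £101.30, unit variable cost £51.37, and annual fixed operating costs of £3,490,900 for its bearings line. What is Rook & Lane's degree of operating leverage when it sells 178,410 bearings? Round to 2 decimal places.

Total contribution margin = 178,410 × £49.93 = £8,908,011.30.
Subtracting fixed costs: EBIT = £8,908,011.30 − £3,490,900 = £5,417,111.30.
DOL = contribution ÷ EBIT = £8,908,011.30 ÷ £5,417,111.30 = 1.6444.

1.64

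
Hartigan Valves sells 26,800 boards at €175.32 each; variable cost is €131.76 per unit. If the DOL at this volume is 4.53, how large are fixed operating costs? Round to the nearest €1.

Total contribution margin = 26,800 × €43.56 = €1,167,408.00.
Since DOL = CM ÷ EBIT, EBIT = €1,167,408.00 ÷ 4.53 = €257,705.96.
Fixed costs = CM − EBIT = €1,167,408.00 − €257,705.96 = €909,702.

€909,702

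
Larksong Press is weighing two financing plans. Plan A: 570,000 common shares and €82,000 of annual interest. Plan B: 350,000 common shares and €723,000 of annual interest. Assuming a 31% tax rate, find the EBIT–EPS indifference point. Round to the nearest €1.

Set EPS_A = EPS_B: (EBIT − €82,000)(1 − 0.31) ÷ 570,000 = (EBIT − €723,000)(1 − 0.31) ÷ 350,000.
Cancelling (1 − t) and cross-multiplying: 350,000·(EBIT − 82,000) = 570,000·(EBIT − 723,000).
Solving, EBIT = (723,000·570,000 − 82,000·350,000) / (570,000 − 350,000) = 383,410,000,000 / 220,000 = 1,742,772.73.

€1,742,773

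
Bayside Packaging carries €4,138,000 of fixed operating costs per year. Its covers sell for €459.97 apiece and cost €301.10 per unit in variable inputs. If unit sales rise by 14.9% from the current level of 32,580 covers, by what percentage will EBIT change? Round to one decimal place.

+74.3%

Contribution at this volume is 32,580 × €158.87 = €5,175,984.60.
Operating income = contribution − fixed costs = €5,175,984.60 − €4,138,000 = €1,037,984.60.
Degree of operating leverage = €5,175,984.60 / €1,037,984.60 = 4.9866.
So EBIT moves 4.9866 × (+14.9%) = +74.3%.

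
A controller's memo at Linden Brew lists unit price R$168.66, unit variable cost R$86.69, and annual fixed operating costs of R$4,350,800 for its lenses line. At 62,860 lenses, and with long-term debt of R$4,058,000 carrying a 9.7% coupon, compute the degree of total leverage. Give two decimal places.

Contribution at this volume is 62,860 × R$81.97 = R$5,152,634.20.
Operating income = contribution − fixed costs = R$5,152,634.20 − R$4,350,800 = R$801,834.20. Interest = R$393,626.00, so EBIT − I = R$408,208.20.
DCL = contribution ÷ (EBIT − I) = R$5,152,634.20 ÷ R$408,208.20 = 12.6226.

12.62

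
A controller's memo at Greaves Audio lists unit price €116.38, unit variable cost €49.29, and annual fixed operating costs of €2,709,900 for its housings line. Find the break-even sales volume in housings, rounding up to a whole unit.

Each unit contributes €116.38 − €49.29 = €67.09.
Break-even volume = fixed costs ÷ CM per unit = €2,709,900 ÷ €67.09 = 40,392.01, so 40,393 housings.

40,393 housings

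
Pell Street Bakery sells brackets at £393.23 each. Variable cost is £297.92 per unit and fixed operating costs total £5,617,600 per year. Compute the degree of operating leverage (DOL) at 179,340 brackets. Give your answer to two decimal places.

At 179,340 units, contribution = 179,340 × £95.31 = £17,092,895.40.
Subtracting fixed costs: EBIT = £17,092,895.40 − £5,617,600 = £11,475,295.40.
Degree of operating leverage = £17,092,895.40 / £11,475,295.40 = 1.4895.

1.49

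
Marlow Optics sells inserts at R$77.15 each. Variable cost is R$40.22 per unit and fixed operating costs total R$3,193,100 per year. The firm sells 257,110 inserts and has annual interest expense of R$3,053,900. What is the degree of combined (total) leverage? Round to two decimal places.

Total contribution margin = 257,110 × R$36.93 = R$9,495,072.30.
Subtracting fixed costs: EBIT = R$9,495,072.30 − R$3,193,100 = R$6,301,972.30. Interest = R$3,053,900.00.
DOL = R$9,495,072.30 ÷ R$6,301,972.30 = 1.5067; DFL = R$6,301,972.30 ÷ R$3,248,072.30 = 1.9402.
Combined leverage = 1.5067 × 1.9402 = 2.9233.

2.92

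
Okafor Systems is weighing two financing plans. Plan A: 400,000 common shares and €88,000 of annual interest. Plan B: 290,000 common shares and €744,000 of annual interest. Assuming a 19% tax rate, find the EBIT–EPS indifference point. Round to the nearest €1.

€2,473,455

Set EPS_A = EPS_B: (EBIT − €88,000)(1 − 0.19) ÷ 400,000 = (EBIT − €744,000)(1 − 0.19) ÷ 290,000.
Cancelling (1 − t) and cross-multiplying: 290,000·(EBIT − 88,000) = 400,000·(EBIT − 744,000).
Solving, EBIT = (744,000·400,000 − 88,000·290,000) / (400,000 − 290,000) = 272,080,000,000 / 110,000 = 2,473,454.55.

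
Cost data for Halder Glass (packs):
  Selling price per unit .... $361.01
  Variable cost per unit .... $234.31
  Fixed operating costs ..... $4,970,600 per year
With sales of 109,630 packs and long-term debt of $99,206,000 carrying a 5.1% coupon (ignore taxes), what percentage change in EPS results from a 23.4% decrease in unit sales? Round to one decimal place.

At 109,630 units, contribution = 109,630 × $126.70 = $13,890,121.00.
Operating income = contribution − fixed costs = $13,890,121.00 − $4,970,600 = $8,919,521.00.
After interest of $5,059,506.00, pre-tax earnings = $3,860,015.00.
DCL = total CM / (EBIT − I) = $13,890,121.00 / $3,860,015.00 = 3.5985.
EPS therefore changes by 3.5985 × (-23.4%) = -84.2%.

-84.2%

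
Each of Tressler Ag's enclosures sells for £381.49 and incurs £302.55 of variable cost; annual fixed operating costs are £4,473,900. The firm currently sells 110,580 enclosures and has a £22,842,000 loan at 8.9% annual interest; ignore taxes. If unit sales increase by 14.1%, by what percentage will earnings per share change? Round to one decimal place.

At 110,580 units, contribution = 110,580 × £78.94 = £8,729,185.20.
Operating income = contribution − fixed costs = £8,729,185.20 − £4,473,900 = £4,255,285.20.
Interest = £2,032,938.00, so EBIT − I = £2,222,347.20.
Degree of combined leverage = contribution ÷ (EBIT − I) = £8,729,185.20 ÷ £2,222,347.20 = 3.9279.
%ΔEPS = DCL × %ΔSales = 3.9279 × +14.1% = +55.4%.

+55.4%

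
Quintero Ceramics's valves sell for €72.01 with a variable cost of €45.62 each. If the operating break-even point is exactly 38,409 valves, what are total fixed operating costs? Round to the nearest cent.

Contribution margin per unit = €72.01 − €45.62 = €26.39.
Since BE = FC / CM, FC = 38,409 × €26.39 = €1,013,613.51.

€1,013,613.51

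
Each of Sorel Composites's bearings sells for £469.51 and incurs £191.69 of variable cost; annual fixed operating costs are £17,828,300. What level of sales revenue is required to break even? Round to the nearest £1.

Contribution margin per unit = £469.51 − £191.69 = £277.82, a CM ratio of £277.82 ÷ £469.51 = 0.5917.
Break-even revenue = fixed costs × price ÷ CM = £17,828,300 × £469.51 ÷ £277.82 = £30,129,455.

£30,129,455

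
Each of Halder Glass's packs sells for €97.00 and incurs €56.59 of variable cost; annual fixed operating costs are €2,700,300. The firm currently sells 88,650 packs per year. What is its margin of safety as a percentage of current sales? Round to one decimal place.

Contribution margin per unit = €97.00 − €56.59 = €40.41. Break-even units = €2,700,300 ÷ €40.41 = 66,822.57; break-even revenue = 66,822.57 × €97.00 = €6,481,789.16.
Actual sales revenue = 88,650 × €97.00 = €8,599,050.00.
Margin of safety = (€8,599,050.00 − €6,481,789.16) ÷ €8,599,050.00 = 24.6%.

24.6%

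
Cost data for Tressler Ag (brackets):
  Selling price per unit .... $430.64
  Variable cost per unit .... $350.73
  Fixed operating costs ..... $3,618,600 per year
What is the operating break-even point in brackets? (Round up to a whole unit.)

45,284 brackets

Contribution margin per unit = $430.64 − $350.73 = $79.91.
Units to break even: $3,618,600 ÷ $79.91 = 45,283.44, rounded up to 45,284.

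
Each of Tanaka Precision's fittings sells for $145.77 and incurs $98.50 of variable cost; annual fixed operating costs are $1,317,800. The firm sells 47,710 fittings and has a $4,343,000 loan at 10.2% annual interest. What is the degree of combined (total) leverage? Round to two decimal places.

4.56

At 47,710 units, contribution = 47,710 × $47.27 = $2,255,251.70.
EBIT = $2,255,251.70 − $1,317,800 = $937,451.70. Interest = $442,986.00.
DOL = $2,255,251.70 ÷ $937,451.70 = 2.4057; DFL = $937,451.70 ÷ $494,465.70 = 1.8959.
DCL = DOL × DFL = 2.4057 × 1.8959 = 4.5610.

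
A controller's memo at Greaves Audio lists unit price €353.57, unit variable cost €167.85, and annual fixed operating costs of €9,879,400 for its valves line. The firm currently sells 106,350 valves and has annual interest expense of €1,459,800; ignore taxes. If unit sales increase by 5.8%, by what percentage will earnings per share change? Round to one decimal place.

Total contribution margin = 106,350 × €185.72 = €19,751,322.00.
Subtracting fixed costs: EBIT = €19,751,322.00 − €9,879,400 = €9,871,922.00.
Interest = €1,459,800.00, so EBIT − I = €8,412,122.00.
Degree of combined leverage = contribution ÷ (EBIT − I) = €19,751,322.00 ÷ €8,412,122.00 = 2.3480.
%ΔEPS = DCL × %ΔSales = 2.3480 × +5.8% = +13.6%.

+13.6%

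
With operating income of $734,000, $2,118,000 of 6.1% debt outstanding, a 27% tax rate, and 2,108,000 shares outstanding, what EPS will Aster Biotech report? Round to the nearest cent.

$0.21

Pre-tax income = $734,000 − $129,198.00 = $604,802.00.
Net income = $604,802.00 × (1 − 0.27) = $441,505.46.
EPS = $441,505.46 ÷ 2,108,000 = $0.21.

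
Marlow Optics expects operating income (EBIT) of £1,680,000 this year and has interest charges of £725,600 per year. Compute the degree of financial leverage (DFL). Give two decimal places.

1.76

Interest = £725,600.00.
DFL = EBIT ÷ (EBIT − I) = £1,680,000 ÷ (£1,680,000 − £725,600.00) = £1,680,000 ÷ £954,400.00 = 1.7603.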